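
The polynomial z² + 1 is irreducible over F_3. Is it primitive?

Write f(z) = z² + 1.
|GF(3^2)^×| = 3^2 − 1 = 8. Prime factorization: 8 = 2^3.
f is primitive ⇔ z has order 8 in GF(3)[z]/(f), i.e. z^(8/q) ≠ 1 for each prime q | 8.
z^(4) mod f = 1
Since z^(4) = 1, the order of z divides 4 < 8; not primitive.

No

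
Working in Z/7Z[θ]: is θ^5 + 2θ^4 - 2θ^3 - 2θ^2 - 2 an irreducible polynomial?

Write h(θ) = θ^5 + 2θ^4 - 2θ^3 - 2θ^2 - 2.
Check for roots in Z/7Z: h(0) = 5; h(1) = 4; h(2) = 3; h(3) = 2; h(4) = 2; h(5) = 6; h(6) = 6.
No roots, so no linear factors.
Degree-2 irreducible divisors: test the 21 monic irreducibles of degree 2 over GF(7).
None of them divide h (all give nonzero remainder).
No irreducible factor of degree ≤ 2 exists, so h is irreducible over GF(7).

Yes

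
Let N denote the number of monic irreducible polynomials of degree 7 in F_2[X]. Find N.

x^(2^7) − x is the product of all monic irreducibles of degree dividing 7; Möbius inversion gives N = (1/7) Σ μ(7/d)·2^d.
Divisors of 7: 1, 7; μ(7/d) for each: -1, 1.
Σ = − 2^1 + 2^7 = 126.
N = 126/7 = 18.

18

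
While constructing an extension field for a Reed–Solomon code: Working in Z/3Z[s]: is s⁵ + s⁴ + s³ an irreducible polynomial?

No

Write f(s) = s⁵ + s⁴ + s³.
Check for roots in Z/3Z: f(0) = 0 → root; f(1) = 0 → root; f(2) = 2.
f(0) = 0, so (s) divides f(s); f is reducible.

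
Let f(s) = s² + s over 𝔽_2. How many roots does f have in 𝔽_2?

2

Evaluate at each of the 2 elements of 𝔽_2:
f(0) = 0 → root; f(1) = 0 → root.
Roots: {0, 1}.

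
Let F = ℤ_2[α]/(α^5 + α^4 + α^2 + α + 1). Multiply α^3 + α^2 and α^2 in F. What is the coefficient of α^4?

Multiply in ℤ_2[α]: (α^3 + α^2)·(α^2) = α^5 + α^4.
Reduce using α^5 ≡ α^4 + α^2 + α + 1 (mod α^5 + α^4 + α^2 + α + 1).
Reduced: α^2 + α + 1.

0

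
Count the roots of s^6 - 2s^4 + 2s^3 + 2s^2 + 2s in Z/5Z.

4

Write P(s) = s^6 - 2s^4 + 2s^3 + 2s^2 + 2s.
Evaluate at each of the 5 elements of Z/5Z:
P(0) = 0 → root; P(1) = 0 → root; P(2) = 0 → root; P(3) = 0 → root; P(4) = 2.
Roots: {0, 1, 2, 3}.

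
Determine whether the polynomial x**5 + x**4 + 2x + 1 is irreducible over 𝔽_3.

Yes

Write f(x) = x**5 + x**4 + 2x + 1.
Check for roots in 𝔽_3: f(0) = 1; f(1) = 2; f(2) = 2.
No roots, so no linear factors.
Monic irreducibles of degree 2 over GF(3): x**2 + 1, x**2 + x + 2, x**2 + 2x + 2.
None of them divide f (all give nonzero remainder).
No irreducible factor of degree ≤ 2 exists, so f is irreducible over GF(3).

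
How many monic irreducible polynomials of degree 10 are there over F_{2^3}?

107370900

The number of monic irreducibles of degree 10 over GF(8) is (1/10)·Σ_{d∣10} μ(10/d) 8^d.
Divisors of 10: 1, 2, 5, 10; μ(10/d) for each: 1, -1, -1, 1.
Σ = 8^1 − 8^2 − 8^5 + 8^10 = 1073709000.
N = 1073709000/10 = 107370900.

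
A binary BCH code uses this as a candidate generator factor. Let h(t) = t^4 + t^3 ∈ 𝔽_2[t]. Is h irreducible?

No

Check for roots in 𝔽_2: h(0) = 0 → root; h(1) = 0 → root.
h(0) = 0, so (t) divides h(t); h is reducible.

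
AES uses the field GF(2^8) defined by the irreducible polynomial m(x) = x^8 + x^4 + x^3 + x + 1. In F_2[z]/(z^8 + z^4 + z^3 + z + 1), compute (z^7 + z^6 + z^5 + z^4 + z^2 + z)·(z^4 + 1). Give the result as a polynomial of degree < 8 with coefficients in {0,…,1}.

z^3 + z^2 + z + 1

Multiply in F_2[z]: (z^7 + z^6 + z^5 + z^4 + z^2 + z)·(z^4 + 1) = z^11 + z^10 + z^9 + z^8 + z^7 + z^4 + z^2 + z.
Reduce using z^8 ≡ z^4 + z^3 + z + 1 (mod z^8 + z^4 + z^3 + z + 1).
Reduced: z^3 + z^2 + z + 1.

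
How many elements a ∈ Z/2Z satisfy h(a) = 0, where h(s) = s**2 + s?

Evaluate at each of the 2 elements of Z/2Z:
h(0) = 0 → root; h(1) = 0 → root.
Roots: {0, 1}.

2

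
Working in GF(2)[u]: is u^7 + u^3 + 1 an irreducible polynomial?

Yes

Write f(u) = u^7 + u^3 + 1.
Check for roots in GF(2): f(0) = 1; f(1) = 1.
No roots, so no linear factors.
Monic irreducibles of degree 2 over GF(2): u^2 + u + 1.
None of them divide f (all give nonzero remainder).
Monic irreducibles of degree 3 over GF(2): u^3 + u + 1, u^3 + u^2 + 1.
None of them divide f (all give nonzero remainder).
No irreducible factor of degree ≤ 3 exists, so f is irreducible over GF(2).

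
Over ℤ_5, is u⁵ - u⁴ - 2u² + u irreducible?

No

Write f(u) = u⁵ - u⁴ - 2u² + u.
Check for roots in ℤ_5: f(0) = 0 → root; f(1) = 4; f(2) = 0 → root; f(3) = 2; f(4) = 0 → root.
f(0) = 0, so (u) divides f(u); f is reducible.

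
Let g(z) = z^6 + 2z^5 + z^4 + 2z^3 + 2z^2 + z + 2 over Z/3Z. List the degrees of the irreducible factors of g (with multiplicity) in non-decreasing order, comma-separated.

Roots in Z/3Z: g(0) = 2; g(1) = 2; g(2) = 1.
Complete factorization: g(z) = (z^6 + 2z^5 + z^4 + 2z^3 + 2z^2 + z + 2).
Factor degrees with multiplicity: 6 = 6.

6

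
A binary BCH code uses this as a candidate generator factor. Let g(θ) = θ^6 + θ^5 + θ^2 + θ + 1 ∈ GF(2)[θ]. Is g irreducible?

Yes

Check for roots in GF(2): g(0) = 1; g(1) = 1.
No roots, so no linear factors.
Monic irreducibles of degree 2 over GF(2): θ^2 + θ + 1.
None of them divide g (all give nonzero remainder).
Monic irreducibles of degree 3 over GF(2): θ^3 + θ + 1, θ^3 + θ^2 + 1.
None of them divide g (all give nonzero remainder).
No irreducible factor of degree ≤ 3 exists, so g is irreducible over GF(2).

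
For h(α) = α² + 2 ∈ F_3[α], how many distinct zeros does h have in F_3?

Evaluate at each of the 3 elements of F_3:
h(0) = 2; h(1) = 0 → root; h(2) = 0 → root.
Roots: {1, 2}.

2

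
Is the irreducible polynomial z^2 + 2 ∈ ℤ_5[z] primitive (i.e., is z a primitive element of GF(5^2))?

Write f(z) = z^2 + 2.
|GF(5^2)^×| = 5^2 − 1 = 24. Prime factorization: 24 = 2^3·3.
f is primitive ⇔ z has order 24 in GF(5)[z]/(f), i.e. z^(24/q) ≠ 1 for each prime q | 24.
z^(12) mod f = 4.
z^(8) mod f = 1
Since z^(8) = 1, the order of z divides 8 < 24; not primitive.

No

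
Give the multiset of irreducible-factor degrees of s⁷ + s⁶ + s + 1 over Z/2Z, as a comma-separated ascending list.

Write h(s) = s⁷ + s⁶ + s + 1.
Roots in Z/2Z: h(0) = 1; h(1) = 0 → root.
Linear factors from roots: (s + 1).
Complete factorization: h(s) = (s + 1)^3·(s² + s + 1)^2.
Factor degrees with multiplicity: 1 + 1 + 1 + 2 + 2 = 7.

1, 1, 1, 2, 2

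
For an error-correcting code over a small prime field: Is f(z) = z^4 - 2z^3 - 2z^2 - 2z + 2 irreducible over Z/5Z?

Check for roots in Z/5Z: f(0) = 2; f(1) = 2; f(2) = 0 → root; f(3) = 0 → root; f(4) = 0 → root.
f(2) = 0, so (z − 2) divides f(z); f is reducible.

No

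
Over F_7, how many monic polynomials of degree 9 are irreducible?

By the necklace-counting formula, N_7(9) = (1/9) Σ_{d|9} μ(9/d)·7^d.
Divisors of 9: 1, 3, 9; μ(9/d) for each: 0, -1, 1.
Σ = − 7^3 + 7^9 = 40353264.
N = 40353264/9 = 4483696.

4483696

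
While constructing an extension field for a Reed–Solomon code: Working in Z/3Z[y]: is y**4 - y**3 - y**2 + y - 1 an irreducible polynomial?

Write h(y) = y**4 - y**3 - y**2 + y - 1.
Check for roots in Z/3Z: h(0) = 2; h(1) = 2; h(2) = 2.
No roots, so no linear factors.
Monic irreducibles of degree 2 over GF(3): y**2 + 1, y**2 + y - 1, y**2 - y - 1.
None of them divide h (all give nonzero remainder).
No irreducible factor of degree ≤ 2 exists, so h is irreducible over GF(3).

Yes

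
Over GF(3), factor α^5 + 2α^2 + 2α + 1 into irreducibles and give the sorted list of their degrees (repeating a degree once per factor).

1, 1, 1, 2

Write f(α) = α^5 + 2α^2 + 2α + 1.
Roots in GF(3): f(0) = 1; f(1) = 0 → root; f(2) = 0 → root.
Linear factors from roots: (α + 2), (α + 1).
Complete factorization: f(α) = (α + 2)·(α + 1)^2·(α^2 + 2α + 2).
Factor degrees with multiplicity: 1 + 1 + 1 + 2 = 5.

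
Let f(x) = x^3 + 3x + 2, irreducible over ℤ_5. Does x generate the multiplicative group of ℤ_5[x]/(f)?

Yes

|GF(5^3)^×| = 5^3 − 1 = 124. Prime factorization: 124 = 2^2·31.
f is primitive ⇔ x has order 124 in GF(5)[x]/(f), i.e. x^(124/q) ≠ 1 for each prime q | 124.
x^(62) mod f = 4.
x^(4) mod f = 2x^2 + 3x.
None equal 1, so x has full order 124; f is primitive.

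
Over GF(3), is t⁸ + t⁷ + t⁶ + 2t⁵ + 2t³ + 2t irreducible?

Write f(t) = t⁸ + t⁷ + t⁶ + 2t⁵ + 2t³ + 2t.
Check for roots in GF(3): f(0) = 0 → root; f(1) = 0 → root; f(2) = 1.
f(0) = 0, so (t) divides f(t); f is reducible.

No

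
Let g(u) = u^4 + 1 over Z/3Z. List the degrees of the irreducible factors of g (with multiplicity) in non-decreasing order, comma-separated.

2, 2

Roots in Z/3Z: g(0) = 1; g(1) = 2; g(2) = 2.
Complete factorization: g(u) = (u^2 + u + 2)·(u^2 + 2u + 2).
Factor degrees with multiplicity: 2 + 2 = 4.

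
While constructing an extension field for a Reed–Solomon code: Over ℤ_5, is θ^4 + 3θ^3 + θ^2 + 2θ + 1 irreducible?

Write h(θ) = θ^4 + 3θ^3 + θ^2 + 2θ + 1.
Check for roots in ℤ_5: h(0) = 1; h(1) = 3; h(2) = 4; h(3) = 3; h(4) = 3.
No roots, so no linear factors.
Degree-2 irreducible divisors: test the 10 monic irreducibles of degree 2 over GF(5).
None of them divide h (all give nonzero remainder).
No irreducible factor of degree ≤ 2 exists, so h is irreducible over GF(5).

Yes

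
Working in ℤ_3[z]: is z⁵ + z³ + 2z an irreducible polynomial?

Write f(z) = z⁵ + z³ + 2z.
Check for roots in ℤ_3: f(0) = 0 → root; f(1) = 1; f(2) = 2.
f(0) = 0, so (z) divides f(z); f is reducible.

No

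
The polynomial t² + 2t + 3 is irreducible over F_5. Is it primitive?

Yes

Write f(t) = t² + 2t + 3.
|GF(5^2)^×| = 5^2 − 1 = 24. Prime factorization: 24 = 2^3·3.
f is primitive ⇔ t has order 24 in GF(5)[t]/(f), i.e. t^(24/q) ≠ 1 for each prime q | 24.
t^(12) mod f = 4.
t^(8) mod f = 4t + 1.
None equal 1, so t has full order 24; f is primitive.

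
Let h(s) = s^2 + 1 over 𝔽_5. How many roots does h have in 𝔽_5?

2

Evaluate at each of the 5 elements of 𝔽_5:
h(0) = 1; h(1) = 2; h(2) = 0 → root; h(3) = 0 → root; h(4) = 2.
Roots: {2, 3}.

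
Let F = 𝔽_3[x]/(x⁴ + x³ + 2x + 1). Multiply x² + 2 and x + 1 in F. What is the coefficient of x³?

Multiply in 𝔽_3[x]: (x² + 2)·(x + 1) = x³ + x² + 2x + 2.
Reduced: x³ + x² + 2x + 2.

1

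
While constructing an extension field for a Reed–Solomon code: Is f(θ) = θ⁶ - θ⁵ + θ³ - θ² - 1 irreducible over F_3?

Check for roots in F_3: f(0) = 2; f(1) = 2; f(2) = 2.
No roots, so no linear factors.
Monic irreducibles of degree 2 over GF(3): θ² + 1, θ² + θ - 1, θ² - θ - 1.
None of them divide f (all give nonzero remainder).
Degree-3 irreducible divisors: test the 8 monic irreducibles of degree 3 over GF(3).
None of them divide f (all give nonzero remainder).
No irreducible factor of degree ≤ 3 exists, so f is irreducible over GF(3).

Yes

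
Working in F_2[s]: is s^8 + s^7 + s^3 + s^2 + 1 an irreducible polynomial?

Yes

Write g(s) = s^8 + s^7 + s^3 + s^2 + 1.
Check for roots in F_2: g(0) = 1; g(1) = 1.
No roots, so no linear factors.
Monic irreducibles of degree 2 over GF(2): s^2 + s + 1.
None of them divide g (all give nonzero remainder).
Monic irreducibles of degree 3 over GF(2): s^3 + s + 1, s^3 + s^2 + 1.
None of them divide g (all give nonzero remainder).
Monic irreducibles of degree 4 over GF(2): s^4 + s + 1, s^4 + s^3 + 1, s^4 + s^3 + s^2 + s + 1.
None of them divide g (all give nonzero remainder).
No irreducible factor of degree ≤ 4 exists, so g is irreducible over GF(2).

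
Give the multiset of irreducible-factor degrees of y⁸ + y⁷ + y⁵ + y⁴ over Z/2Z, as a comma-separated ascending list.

Write g(y) = y⁸ + y⁷ + y⁵ + y⁴.
Roots in Z/2Z: g(0) = 0 → root; g(1) = 0 → root.
Linear factors from roots: (y), (y + 1).
Complete factorization: g(y) = (y + 1)^2·(y)^4·(y² + y + 1).
Factor degrees with multiplicity: 1 + 1 + 1 + 1 + 1 + 1 + 2 = 8.

1, 1, 1, 1, 1, 1, 2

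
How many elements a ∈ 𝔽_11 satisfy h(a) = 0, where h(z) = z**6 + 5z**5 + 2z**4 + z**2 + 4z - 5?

1

Evaluate at each of the 11 elements of 𝔽_11:
h(0) = 6; h(1) = 8; h(2) = 10; h(3) = 10; h(4) = 9; h(5) = 2; h(6) = 7; h(7) = 0 → root; h(8) = 9; h(9) = 4; h(10) = 1.
Roots: {7}.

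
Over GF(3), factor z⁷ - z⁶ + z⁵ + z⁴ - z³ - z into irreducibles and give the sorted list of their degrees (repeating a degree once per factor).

1, 1, 1, 1, 3

Write g(z) = z⁷ - z⁶ + z⁵ + z⁴ - z³ - z.
Roots in GF(3): g(0) = 0 → root; g(1) = 0 → root; g(2) = 0 → root.
Linear factors from roots: (z), (z - 1), (z + 1).
Complete factorization: g(z) = (z)·(z + 1)·(z - 1)^2·(z³ - z - 1).
Factor degrees with multiplicity: 1 + 1 + 1 + 1 + 3 = 7.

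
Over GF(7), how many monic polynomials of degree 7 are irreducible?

x^(7^7) − x is the product of all monic irreducibles of degree dividing 7; Möbius inversion gives N = (1/7) Σ μ(7/d)·7^d.
Divisors of 7: 1, 7; μ(7/d) for each: -1, 1.
Σ = − 7^1 + 7^7 = 823536.
N = 823536/7 = 117648.

117648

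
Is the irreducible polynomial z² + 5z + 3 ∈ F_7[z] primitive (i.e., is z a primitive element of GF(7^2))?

Write f(z) = z² + 5z + 3.
|GF(7^2)^×| = 7^2 − 1 = 48. Prime factorization: 48 = 2^4·3.
f is primitive ⇔ z has order 48 in GF(7)[z]/(f), i.e. z^(48/q) ≠ 1 for each prime q | 48.
z^(24) mod f = 6.
z^(16) mod f = 2.
None equal 1, so z has full order 48; f is primitive.

Yes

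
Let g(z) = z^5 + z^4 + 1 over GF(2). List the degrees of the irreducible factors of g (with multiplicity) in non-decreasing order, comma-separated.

2, 3

Roots in GF(2): g(0) = 1; g(1) = 1.
Complete factorization: g(z) = (z^2 + z + 1)·(z^3 + z + 1).
Factor degrees with multiplicity: 2 + 3 = 5.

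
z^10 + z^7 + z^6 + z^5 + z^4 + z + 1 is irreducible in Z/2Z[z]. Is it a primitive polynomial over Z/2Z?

Yes

Write f(z) = z^10 + z^7 + z^6 + z^5 + z^4 + z + 1.
|GF(2^10)^×| = 2^10 − 1 = 1023. Prime factorization: 1023 = 3·11·31.
f is primitive ⇔ z has order 1023 in GF(2)[z]/(f), i.e. z^(1023/q) ≠ 1 for each prime q | 1023.
z^(341) mod f = z^9 + z^7 + z^5 + z^4 + z^3 + z^2 + 1.
z^(93) mod f = z^8 + z^7 + z^6 + z^5 + z + 1.
z^(33) mod f = z^9 + z^6 + z^5 + 1.
None equal 1, so z has full order 1023; f is primitive.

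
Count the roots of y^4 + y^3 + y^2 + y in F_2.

Write h(y) = y^4 + y^3 + y^2 + y.
Evaluate at each of the 2 elements of F_2:
h(0) = 0 → root; h(1) = 0 → root.
Roots: {0, 1}.

2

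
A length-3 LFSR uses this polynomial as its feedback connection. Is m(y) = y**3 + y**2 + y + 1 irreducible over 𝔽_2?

Check for roots in 𝔽_2: m(0) = 1; m(1) = 0 → root.
m(1) = 0, so (y − 1) divides m(y); m is reducible.

No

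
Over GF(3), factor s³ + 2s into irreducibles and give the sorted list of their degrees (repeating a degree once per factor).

1, 1, 1

Write h(s) = s³ + 2s.
Roots in GF(3): h(0) = 0 → root; h(1) = 0 → root; h(2) = 0 → root.
Linear factors from roots: (s), (s + 2), (s + 1).
Complete factorization: h(s) = (s)·(s + 1)·(s + 2).
Factor degrees with multiplicity: 1 + 1 + 1 = 3.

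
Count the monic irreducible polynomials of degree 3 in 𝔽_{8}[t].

168

The number of monic irreducibles of degree 3 over GF(8) is (1/3)·Σ_{d∣3} μ(3/d) 8^d.
Divisors of 3: 1, 3; μ(3/d) for each: -1, 1.
Σ = − 8^1 + 8^3 = 504.
N = 504/3 = 168.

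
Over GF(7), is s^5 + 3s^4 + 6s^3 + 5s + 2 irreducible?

Write g(s) = s^5 + 3s^4 + 6s^3 + 5s + 2.
Check for roots in GF(7): g(0) = 2; g(1) = 3; g(2) = 0 → root; g(3) = 0 → root; g(4) = 0 → root; g(5) = 2; g(6) = 0 → root.
g(2) = 0, so (s − 2) divides g(s); g is reducible.

No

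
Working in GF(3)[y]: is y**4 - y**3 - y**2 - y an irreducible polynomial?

Write m(y) = y**4 - y**3 - y**2 - y.
Check for roots in GF(3): m(0) = 0 → root; m(1) = 1; m(2) = 2.
m(0) = 0, so (y) divides m(y); m is reducible.

No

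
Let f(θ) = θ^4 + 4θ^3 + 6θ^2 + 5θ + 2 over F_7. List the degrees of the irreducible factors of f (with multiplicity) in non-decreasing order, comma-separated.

1, 1, 1, 1

Linear factors from roots: (θ + 5), (θ + 3), (θ + 2), (θ + 1).
Complete factorization: f(θ) = (θ + 1)·(θ + 2)·(θ + 3)·(θ + 5).
Factor degrees with multiplicity: 1 + 1 + 1 + 1 = 4.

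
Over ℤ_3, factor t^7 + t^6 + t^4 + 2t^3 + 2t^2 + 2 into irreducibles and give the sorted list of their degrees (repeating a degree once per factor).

1, 1, 1, 2, 2

Write g(t) = t^7 + t^6 + t^4 + 2t^3 + 2t^2 + 2.
Roots in ℤ_3: g(0) = 2; g(1) = 0 → root; g(2) = 0 → root.
Linear factors from roots: (t + 2), (t + 1).
Complete factorization: g(t) = (t + 1)·(t + 2)^2·(t^2 + 1)·(t^2 + 2t + 2).
Factor degrees with multiplicity: 1 + 1 + 1 + 2 + 2 = 7.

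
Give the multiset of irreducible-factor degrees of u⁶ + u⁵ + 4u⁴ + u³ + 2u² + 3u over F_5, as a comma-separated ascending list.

Write g(u) = u⁶ + u⁵ + 4u⁴ + u³ + 2u² + 3u.
Roots in F_5: g(0) = 0 → root; g(1) = 2; g(2) = 2; g(3) = 0 → root; g(4) = 2.
Linear factors from roots: (u), (u + 2).
Complete factorization: g(u) = (u)·(u + 2)·(u⁴ + 4u³ + u² + 4u + 4).
Factor degrees with multiplicity: 1 + 1 + 4 = 6.

1, 1, 4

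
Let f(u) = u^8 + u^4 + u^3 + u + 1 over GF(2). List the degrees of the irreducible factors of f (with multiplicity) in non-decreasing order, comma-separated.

Roots in GF(2): f(0) = 1; f(1) = 1.
Complete factorization: f(u) = (u^8 + u^4 + u^3 + u + 1).
Factor degrees with multiplicity: 8 = 8.

8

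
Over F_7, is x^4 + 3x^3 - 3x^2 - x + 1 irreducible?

Write P(x) = x^4 + 3x^3 - 3x^2 - x + 1.
Check for roots in F_7: P(0) = 1; P(1) = 1; P(2) = 6; P(3) = 0 → root; P(4) = 5; P(5) = 4; P(6) = 4.
P(3) = 0, so (x − 3) divides P(x); P is reducible.

No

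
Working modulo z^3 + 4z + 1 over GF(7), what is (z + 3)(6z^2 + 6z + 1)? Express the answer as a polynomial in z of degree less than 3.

3z^2 + 2z + 4

Multiply in GF(7)[z]: (z + 3)·(6z^2 + 6z + 1) = 6z^3 + 3z^2 + 5z + 3.
Reduce using z^3 ≡ 3z + 6 (mod z^3 + 4z + 1).
Reduced: 3z^2 + 2z + 4.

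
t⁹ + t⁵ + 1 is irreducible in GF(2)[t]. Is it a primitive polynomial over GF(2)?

Yes

Write f(t) = t⁹ + t⁵ + 1.
|GF(2^9)^×| = 2^9 − 1 = 511. Prime factorization: 511 = 7·73.
f is primitive ⇔ t has order 511 in GF(2)[t]/(f), i.e. t^(511/q) ≠ 1 for each prime q | 511.
t^(73) mod f = t⁸ + t⁷ + t⁴ + t + 1.
t^(7) mod f = t⁷.
None equal 1, so t has full order 511; f is primitive.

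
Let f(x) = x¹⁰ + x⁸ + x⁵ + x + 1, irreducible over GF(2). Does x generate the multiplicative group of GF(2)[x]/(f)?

Yes

|GF(2^10)^×| = 2^10 − 1 = 1023. Prime factorization: 1023 = 3·11·31.
f is primitive ⇔ x has order 1023 in GF(2)[x]/(f), i.e. x^(1023/q) ≠ 1 for each prime q | 1023.
x^(341) mod f = x⁵ + x⁴ + x² + x.
x^(93) mod f = x⁹ + x⁸ + x⁶ + x⁵ + x³ + x.
x^(33) mod f = x⁷ + x⁵ + x⁴.
None equal 1, so x has full order 1023; f is primitive.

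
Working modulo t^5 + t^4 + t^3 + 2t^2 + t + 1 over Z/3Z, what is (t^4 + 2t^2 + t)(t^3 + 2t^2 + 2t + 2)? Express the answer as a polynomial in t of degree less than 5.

Multiply in Z/3Z[t]: (t^4 + 2t^2 + t)·(t^3 + 2t^2 + 2t + 2) = t^7 + 2t^6 + t^5 + t^4 + 2t.
Reduce using t^5 ≡ 2t^4 + 2t^3 + t^2 + 2t + 2 (mod t^5 + t^4 + t^3 + 2t^2 + t + 1).
Reduced: 2t^4 + t^3 + 2t + 1.

2t^4 + t^3 + 2t + 1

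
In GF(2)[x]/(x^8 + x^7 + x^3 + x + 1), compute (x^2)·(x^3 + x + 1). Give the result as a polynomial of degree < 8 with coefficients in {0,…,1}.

x^5 + x^3 + x^2

Multiply in GF(2)[x]: (x^2)·(x^3 + x + 1) = x^5 + x^3 + x^2.
Reduced: x^5 + x^3 + x^2.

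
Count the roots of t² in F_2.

1

Write g(t) = t².
Evaluate at each of the 2 elements of F_2:
g(0) = 0 → root; g(1) = 1.
Roots: {0}.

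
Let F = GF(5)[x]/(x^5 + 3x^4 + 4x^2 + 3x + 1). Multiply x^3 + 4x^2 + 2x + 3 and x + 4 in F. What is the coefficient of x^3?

3

Multiply in GF(5)[x]: (x^3 + 4x^2 + 2x + 3)·(x + 4) = x^4 + 3x^3 + 3x^2 + x + 2.
Reduced: x^4 + 3x^3 + 3x^2 + x + 2.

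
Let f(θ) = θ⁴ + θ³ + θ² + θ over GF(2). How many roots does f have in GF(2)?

2

Evaluate at each of the 2 elements of GF(2):
f(0) = 0 → root; f(1) = 0 → root.
Roots: {0, 1}.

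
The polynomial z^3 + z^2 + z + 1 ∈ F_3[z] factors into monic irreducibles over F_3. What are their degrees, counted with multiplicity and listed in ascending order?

1, 2

Write f(z) = z^3 + z^2 + z + 1.
Roots in F_3: f(0) = 1; f(1) = 1; f(2) = 0 → root.
Linear factors from roots: (z + 1).
Complete factorization: f(z) = (z + 1)·(z^2 + 1).
Factor degrees with multiplicity: 1 + 2 = 3.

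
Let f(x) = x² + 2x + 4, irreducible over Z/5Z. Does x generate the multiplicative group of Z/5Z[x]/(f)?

|GF(5^2)^×| = 5^2 − 1 = 24. Prime factorization: 24 = 2^3·3.
f is primitive ⇔ x has order 24 in GF(5)[x]/(f), i.e. x^(24/q) ≠ 1 for each prime q | 24.
x^(12) mod f = 1
x^(8) mod f = 2x + 4.
Since x^(12) = 1, the order of x divides 12 < 24; not primitive.

No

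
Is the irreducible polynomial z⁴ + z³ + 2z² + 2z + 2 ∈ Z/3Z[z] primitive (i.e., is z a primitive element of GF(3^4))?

Write f(z) = z⁴ + z³ + 2z² + 2z + 2.
|GF(3^4)^×| = 3^4 − 1 = 80. Prime factorization: 80 = 2^4·5.
f is primitive ⇔ z has order 80 in GF(3)[z]/(f), i.e. z^(80/q) ≠ 1 for each prime q | 80.
z^(40) mod f = 2.
z^(16) mod f = z² + z.
None equal 1, so z has full order 80; f is primitive.

Yes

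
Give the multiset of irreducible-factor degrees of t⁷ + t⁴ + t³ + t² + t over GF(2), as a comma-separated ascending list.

Write f(t) = t⁷ + t⁴ + t³ + t² + t.
Roots in GF(2): f(0) = 0 → root; f(1) = 1.
Linear factors from roots: (t).
Complete factorization: f(t) = (t)·(t² + t + 1)·(t⁴ + t³ + 1).
Factor degrees with multiplicity: 1 + 2 + 4 = 7.

1, 2, 4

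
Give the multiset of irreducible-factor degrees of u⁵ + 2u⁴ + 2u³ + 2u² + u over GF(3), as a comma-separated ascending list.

Write g(u) = u⁵ + 2u⁴ + 2u³ + 2u² + u.
Roots in GF(3): g(0) = 0 → root; g(1) = 2; g(2) = 0 → root.
Linear factors from roots: (u), (u + 1).
Complete factorization: g(u) = (u)·(u + 1)^2·(u² + 1).
Factor degrees with multiplicity: 1 + 1 + 1 + 2 = 5.

1, 1, 1, 2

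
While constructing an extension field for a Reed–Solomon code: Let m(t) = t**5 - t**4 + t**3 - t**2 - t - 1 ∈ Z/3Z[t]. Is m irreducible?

Yes

Check for roots in Z/3Z: m(0) = 2; m(1) = 1; m(2) = 2.
No roots, so no linear factors.
Monic irreducibles of degree 2 over GF(3): t**2 + 1, t**2 + t - 1, t**2 - t - 1.
None of them divide m (all give nonzero remainder).
No irreducible factor of degree ≤ 2 exists, so m is irreducible over GF(3).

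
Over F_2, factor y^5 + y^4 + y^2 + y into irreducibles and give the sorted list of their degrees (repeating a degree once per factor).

1, 1, 1, 2

Write h(y) = y^5 + y^4 + y^2 + y.
Roots in F_2: h(0) = 0 → root; h(1) = 0 → root.
Linear factors from roots: (y), (y + 1).
Complete factorization: h(y) = (y)·(y + 1)^2·(y^2 + y + 1).
Factor degrees with multiplicity: 1 + 1 + 1 + 2 = 5.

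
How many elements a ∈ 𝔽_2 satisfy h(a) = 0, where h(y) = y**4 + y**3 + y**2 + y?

Evaluate at each of the 2 elements of 𝔽_2:
h(0) = 0 → root; h(1) = 0 → root.
Roots: {0, 1}.

2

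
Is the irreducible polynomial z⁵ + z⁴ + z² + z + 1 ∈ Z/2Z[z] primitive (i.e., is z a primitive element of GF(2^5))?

Write f(z) = z⁵ + z⁴ + z² + z + 1.
|GF(2^5)^×| = 2^5 − 1 = 31. Prime factorization: 31 = 31.
f is primitive ⇔ z has order 31 in GF(2)[z]/(f), i.e. z^(31/q) ≠ 1 for each prime q | 31.
z^(1) mod f = z.
None equal 1, so z has full order 31; f is primitive.

Yes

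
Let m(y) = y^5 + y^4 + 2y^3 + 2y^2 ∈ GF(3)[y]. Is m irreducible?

Check for roots in GF(3): m(0) = 0 → root; m(1) = 0 → root; m(2) = 0 → root.
m(0) = 0, so (y) divides m(y); m is reducible.

No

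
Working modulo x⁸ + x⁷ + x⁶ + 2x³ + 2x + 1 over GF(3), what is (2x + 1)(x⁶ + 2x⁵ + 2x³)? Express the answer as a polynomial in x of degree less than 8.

Multiply in GF(3)[x]: (2x + 1)·(x⁶ + 2x⁵ + 2x³) = 2x⁷ + 2x⁶ + 2x⁵ + x⁴ + 2x³.
Reduced: 2x⁷ + 2x⁶ + 2x⁵ + x⁴ + 2x³.

2x^7 + 2x^6 + 2x^5 + x^4 + 2x^3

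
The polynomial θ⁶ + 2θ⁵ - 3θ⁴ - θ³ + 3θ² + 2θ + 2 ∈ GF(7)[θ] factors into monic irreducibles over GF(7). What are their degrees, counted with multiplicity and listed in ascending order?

Write f(θ) = θ⁶ + 2θ⁵ - 3θ⁴ - θ³ + 3θ² + 2θ + 2.
Linear factors from roots: (θ - 3), (θ + 1).
Complete factorization: f(θ) = (θ + 1)·(θ - 3)·(θ² + θ - 3)·(θ² + 3θ + 1).
Factor degrees with multiplicity: 1 + 1 + 2 + 2 = 6.

1, 1, 2, 2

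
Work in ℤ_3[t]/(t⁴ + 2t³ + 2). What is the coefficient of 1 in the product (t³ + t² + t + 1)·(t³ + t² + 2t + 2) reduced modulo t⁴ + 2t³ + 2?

Multiply in ℤ_3[t]: (t³ + t² + t + 1)·(t³ + t² + 2t + 2) = t⁶ + 2t⁵ + t⁴ + 2t² + t + 2.
Reduce using t⁴ ≡ t³ + 1 (mod t⁴ + 2t³ + 2).
Reduced: t³ + t.

0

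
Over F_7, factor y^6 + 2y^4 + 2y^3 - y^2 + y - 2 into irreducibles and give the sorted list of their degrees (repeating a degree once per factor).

6

Write h(y) = y^6 + 2y^4 + 2y^3 - y^2 + y - 2.
Complete factorization: h(y) = (y^6 + 2y^4 + 2y^3 - y^2 + y - 2).
Factor degrees with multiplicity: 6 = 6.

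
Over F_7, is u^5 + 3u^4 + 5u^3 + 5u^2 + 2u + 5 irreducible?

No

Write m(u) = u^5 + 3u^4 + 5u^3 + 5u^2 + 2u + 5.
Check for roots in F_7: m(0) = 5; m(1) = 0 → root; m(2) = 2; m(3) = 5; m(4) = 0 → root; m(5) = 4; m(6) = 5.
m(1) = 0, so (u − 1) divides m(u); m is reducible.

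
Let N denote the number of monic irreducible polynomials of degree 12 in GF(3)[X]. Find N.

44220

The number of monic irreducibles of degree 12 over GF(3) is (1/12)·Σ_{d∣12} μ(12/d) 3^d.
Divisors of 12: 1, 2, 3, 4, 6, 12; μ(12/d) for each: 0, 1, 0, -1, -1, 1.
Σ = 3^2 − 3^4 − 3^6 + 3^12 = 530640.
N = 530640/12 = 44220.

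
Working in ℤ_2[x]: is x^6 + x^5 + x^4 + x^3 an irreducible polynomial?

No

Write f(x) = x^6 + x^5 + x^4 + x^3.
Check for roots in ℤ_2: f(0) = 0 → root; f(1) = 0 → root.
f(0) = 0, so (x) divides f(x); f is reducible.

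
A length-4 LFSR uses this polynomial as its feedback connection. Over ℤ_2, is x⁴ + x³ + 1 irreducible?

Yes

Write h(x) = x⁴ + x³ + 1.
Check for roots in ℤ_2: h(0) = 1; h(1) = 1.
No roots, so no linear factors.
Monic irreducibles of degree 2 over GF(2): x² + x + 1.
None of them divide h (all give nonzero remainder).
No irreducible factor of degree ≤ 2 exists, so h is irreducible over GF(2).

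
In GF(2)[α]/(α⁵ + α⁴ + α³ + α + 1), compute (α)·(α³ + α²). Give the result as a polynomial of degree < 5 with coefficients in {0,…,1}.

α^4 + α^3

Multiply in GF(2)[α]: (α)·(α³ + α²) = α⁴ + α³.
Reduced: α⁴ + α³.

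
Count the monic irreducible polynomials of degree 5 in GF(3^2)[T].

11808

x^(9^5) − x is the product of all monic irreducibles of degree dividing 5; Möbius inversion gives N = (1/5) Σ μ(5/d)·9^d.
Divisors of 5: 1, 5; μ(5/d) for each: -1, 1.
Σ = − 9^1 + 9^5 = 59040.
N = 59040/5 = 11808.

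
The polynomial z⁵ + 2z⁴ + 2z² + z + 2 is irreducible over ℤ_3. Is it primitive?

Write f(z) = z⁵ + 2z⁴ + 2z² + z + 2.
|GF(3^5)^×| = 3^5 − 1 = 242. Prime factorization: 242 = 2·11^2.
f is primitive ⇔ z has order 242 in GF(3)[z]/(f), i.e. z^(242/q) ≠ 1 for each prime q | 242.
z^(121) mod f = 1
z^(22) mod f = z⁴ + 2z³ + 2z² + z + 1.
Since z^(121) = 1, the order of z divides 121 < 242; not primitive.

No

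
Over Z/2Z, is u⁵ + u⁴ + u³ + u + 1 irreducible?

Write f(u) = u⁵ + u⁴ + u³ + u + 1.
Check for roots in Z/2Z: f(0) = 1; f(1) = 1.
No roots, so no linear factors.
Monic irreducibles of degree 2 over GF(2): u² + u + 1.
None of them divide f (all give nonzero remainder).
No irreducible factor of degree ≤ 2 exists, so f is irreducible over GF(2).

Yes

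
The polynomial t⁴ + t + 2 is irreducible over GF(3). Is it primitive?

Yes

Write f(t) = t⁴ + t + 2.
|GF(3^4)^×| = 3^4 − 1 = 80. Prime factorization: 80 = 2^4·5.
f is primitive ⇔ t has order 80 in GF(3)[t]/(f), i.e. t^(80/q) ≠ 1 for each prime q | 80.
t^(40) mod f = 2.
t^(16) mod f = 2t³ + t + 2.
None equal 1, so t has full order 80; f is primitive.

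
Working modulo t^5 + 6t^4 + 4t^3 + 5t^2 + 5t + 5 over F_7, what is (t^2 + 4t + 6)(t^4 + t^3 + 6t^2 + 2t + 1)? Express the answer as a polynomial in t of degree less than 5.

4t^4 + 3t^3 + 3t^2 + 2t + 4

Multiply in F_7[t]: (t^2 + 4t + 6)·(t^4 + t^3 + 6t^2 + 2t + 1) = t^6 + 5t^5 + 2t^4 + 4t^3 + 3t^2 + 2t + 6.
Reduce using t^5 ≡ t^4 + 3t^3 + 2t^2 + 2t + 2 (mod t^5 + 6t^4 + 4t^3 + 5t^2 + 5t + 5).
Reduced: 4t^4 + 3t^3 + 3t^2 + 2t + 4.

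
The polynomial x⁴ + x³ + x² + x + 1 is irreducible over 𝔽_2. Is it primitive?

Write f(x) = x⁴ + x³ + x² + x + 1.
|GF(2^4)^×| = 2^4 − 1 = 15. Prime factorization: 15 = 3·5.
f is primitive ⇔ x has order 15 in GF(2)[x]/(f), i.e. x^(15/q) ≠ 1 for each prime q | 15.
x^(5) mod f = 1
x^(3) mod f = x³.
Since x^(5) = 1, the order of x divides 5 < 15; not primitive.

No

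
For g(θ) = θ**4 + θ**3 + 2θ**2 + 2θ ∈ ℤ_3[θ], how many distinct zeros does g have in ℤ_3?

Evaluate at each of the 3 elements of ℤ_3:
g(0) = 0 → root; g(1) = 0 → root; g(2) = 0 → root.
Roots: {0, 1, 2}.

3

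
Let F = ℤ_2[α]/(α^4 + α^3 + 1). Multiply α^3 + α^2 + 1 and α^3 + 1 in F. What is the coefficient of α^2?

0

Multiply in ℤ_2[α]: (α^3 + α^2 + 1)·(α^3 + 1) = α^6 + α^5 + α^2 + 1.
Reduce using α^4 ≡ α^3 + 1 (mod α^4 + α^3 + 1).
Reduced: 1.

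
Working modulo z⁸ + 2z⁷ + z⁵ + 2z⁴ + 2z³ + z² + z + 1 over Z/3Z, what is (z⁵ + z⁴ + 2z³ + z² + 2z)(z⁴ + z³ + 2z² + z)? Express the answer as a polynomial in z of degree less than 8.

Multiply in Z/3Z[z]: (z⁵ + z⁴ + 2z³ + z² + 2z)·(z⁴ + z³ + 2z² + z) = z⁹ + 2z⁸ + 2z⁷ + 2z⁵ + 2z³ + 2z².
Reduce using z⁸ ≡ z⁷ + 2z⁵ + z⁴ + z³ + 2z² + 2z + 2 (mod z⁸ + 2z⁷ + z⁵ + 2z⁴ + 2z³ + z² + z + 1).
Reduced: 2z⁷ + 2z⁶ + z⁴ + z³ + z² + 2z.

2z^7 + 2z^6 + z^4 + z^3 + z^2 + 2z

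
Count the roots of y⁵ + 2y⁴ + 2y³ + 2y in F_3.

2

Write g(y) = y⁵ + 2y⁴ + 2y³ + 2y.
Evaluate at each of the 3 elements of F_3:
g(0) = 0 → root; g(1) = 1; g(2) = 0 → root.
Roots: {0, 2}.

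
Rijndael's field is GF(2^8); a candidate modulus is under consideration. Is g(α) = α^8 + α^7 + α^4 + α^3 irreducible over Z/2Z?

No

Check for roots in Z/2Z: g(0) = 0 → root; g(1) = 0 → root.
g(0) = 0, so (α) divides g(α); g is reducible.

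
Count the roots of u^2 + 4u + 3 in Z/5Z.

2

Write h(u) = u^2 + 4u + 3.
Evaluate at each of the 5 elements of Z/5Z:
h(0) = 3; h(1) = 3; h(2) = 0 → root; h(3) = 4; h(4) = 0 → root.
Roots: {2, 4}.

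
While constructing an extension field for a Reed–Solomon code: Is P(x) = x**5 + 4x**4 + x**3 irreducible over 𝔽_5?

Check for roots in 𝔽_5: P(0) = 0 → root; P(1) = 1; P(2) = 4; P(3) = 4; P(4) = 2.
P(0) = 0, so (x) divides P(x); P is reducible.

No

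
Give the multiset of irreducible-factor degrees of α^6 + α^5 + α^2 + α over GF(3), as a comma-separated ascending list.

1, 1, 2, 2

Write h(α) = α^6 + α^5 + α^2 + α.
Roots in GF(3): h(0) = 0 → root; h(1) = 1; h(2) = 0 → root.
Linear factors from roots: (α), (α + 1).
Complete factorization: h(α) = (α)·(α + 1)·(α^2 + α + 2)·(α^2 + 2α + 2).
Factor degrees with multiplicity: 1 + 1 + 2 + 2 = 6.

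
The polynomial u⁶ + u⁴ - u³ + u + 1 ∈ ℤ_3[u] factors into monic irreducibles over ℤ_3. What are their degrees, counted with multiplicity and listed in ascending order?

1, 1, 1, 1, 2

Write f(u) = u⁶ + u⁴ - u³ + u + 1.
Roots in ℤ_3: f(0) = 1; f(1) = 0 → root; f(2) = 0 → root.
Linear factors from roots: (u - 1), (u + 1).
Complete factorization: f(u) = (u - 1)·(u + 1)^3·(u² + u - 1).
Factor degrees with multiplicity: 1 + 1 + 1 + 1 + 2 = 6.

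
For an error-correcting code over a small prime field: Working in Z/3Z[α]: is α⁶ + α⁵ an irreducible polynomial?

No

Write h(α) = α⁶ + α⁵.
Check for roots in Z/3Z: h(0) = 0 → root; h(1) = 2; h(2) = 0 → root.
h(0) = 0, so (α) divides h(α); h is reducible.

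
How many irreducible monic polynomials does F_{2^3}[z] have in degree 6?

The number of monic irreducibles of degree 6 over GF(8) is (1/6)·Σ_{d∣6} μ(6/d) 8^d.
Divisors of 6: 1, 2, 3, 6; μ(6/d) for each: 1, -1, -1, 1.
Σ = 8^1 − 8^2 − 8^3 + 8^6 = 261576.
N = 261576/6 = 43596.

43596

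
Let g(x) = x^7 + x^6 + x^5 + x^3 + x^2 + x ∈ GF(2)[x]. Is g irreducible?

Check for roots in GF(2): g(0) = 0 → root; g(1) = 0 → root.
g(0) = 0, so (x) divides g(x); g is reducible.

No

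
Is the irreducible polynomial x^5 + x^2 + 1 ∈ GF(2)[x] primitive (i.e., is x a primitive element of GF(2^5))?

Write f(x) = x^5 + x^2 + 1.
|GF(2^5)^×| = 2^5 − 1 = 31. Prime factorization: 31 = 31.
f is primitive ⇔ x has order 31 in GF(2)[x]/(f), i.e. x^(31/q) ≠ 1 for each prime q | 31.
x^(1) mod f = x.
None equal 1, so x has full order 31; f is primitive.

Yes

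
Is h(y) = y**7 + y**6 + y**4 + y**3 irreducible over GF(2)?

Check for roots in GF(2): h(0) = 0 → root; h(1) = 0 → root.
h(0) = 0, so (y) divides h(y); h is reducible.

No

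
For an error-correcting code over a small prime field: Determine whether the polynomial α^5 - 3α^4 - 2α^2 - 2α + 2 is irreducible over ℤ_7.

Write h(α) = α^5 - 3α^4 - 2α^2 - 2α + 2.
Check for roots in ℤ_7: h(0) = 2; h(1) = 3; h(2) = 2; h(3) = 6; h(4) = 1; h(5) = 2; h(6) = 5.
No roots, so no linear factors.
Degree-2 irreducible divisors: test the 21 monic irreducibles of degree 2 over GF(7).
None of them divide h (all give nonzero remainder).
No irreducible factor of degree ≤ 2 exists, so h is irreducible over GF(7).

Yes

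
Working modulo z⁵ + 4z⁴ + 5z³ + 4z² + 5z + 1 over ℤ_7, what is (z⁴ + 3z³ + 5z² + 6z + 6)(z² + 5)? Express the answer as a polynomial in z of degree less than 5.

Multiply in ℤ_7[z]: (z⁴ + 3z³ + 5z² + 6z + 6)·(z² + 5) = z⁶ + 3z⁵ + 3z⁴ + 3z² + 2z + 2.
Reduce using z⁵ ≡ 3z⁴ + 2z³ + 3z² + 2z + 6 (mod z⁵ + 4z⁴ + 5z³ + 4z² + 5z + 1).
Reduced: 2z⁴ + z³ + 2z² + 6z + 3.

2z^4 + z^3 + 2z^2 + 6z + 3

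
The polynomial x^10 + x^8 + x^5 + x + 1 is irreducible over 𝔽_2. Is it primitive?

Yes

Write f(x) = x^10 + x^8 + x^5 + x + 1.
|GF(2^10)^×| = 2^10 − 1 = 1023. Prime factorization: 1023 = 3·11·31.
f is primitive ⇔ x has order 1023 in GF(2)[x]/(f), i.e. x^(1023/q) ≠ 1 for each prime q | 1023.
x^(341) mod f = x^5 + x^4 + x^2 + x.
x^(93) mod f = x^9 + x^8 + x^6 + x^5 + x^3 + x.
x^(33) mod f = x^7 + x^5 + x^4.
None equal 1, so x has full order 1023; f is primitive.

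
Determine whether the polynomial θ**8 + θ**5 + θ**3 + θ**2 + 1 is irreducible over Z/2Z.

Write P(θ) = θ**8 + θ**5 + θ**3 + θ**2 + 1.
Check for roots in Z/2Z: P(0) = 1; P(1) = 1.
No roots, so no linear factors.
Monic irreducibles of degree 2 over GF(2): θ**2 + θ + 1.
None of them divide P (all give nonzero remainder).
Monic irreducibles of degree 3 over GF(2): θ**3 + θ + 1, θ**3 + θ**2 + 1.
None of them divide P (all give nonzero remainder).
Monic irreducibles of degree 4 over GF(2): θ**4 + θ + 1, θ**4 + θ**3 + 1, θ**4 + θ**3 + θ**2 + θ + 1.
None of them divide P (all give nonzero remainder).
No irreducible factor of degree ≤ 4 exists, so P is irreducible over GF(2).

Yes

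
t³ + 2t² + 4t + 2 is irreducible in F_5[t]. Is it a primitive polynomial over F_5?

Write f(t) = t³ + 2t² + 4t + 2.
|GF(5^3)^×| = 5^3 − 1 = 124. Prime factorization: 124 = 2^2·31.
f is primitive ⇔ t has order 124 in GF(5)[t]/(f), i.e. t^(124/q) ≠ 1 for each prime q | 124.
t^(62) mod f = 4.
t^(4) mod f = t + 4.
None equal 1, so t has full order 124; f is primitive.

Yes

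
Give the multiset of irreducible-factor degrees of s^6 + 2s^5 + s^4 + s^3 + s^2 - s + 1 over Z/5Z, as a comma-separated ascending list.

1, 1, 2, 2

Write h(s) = s^6 + 2s^5 + s^4 + s^3 + s^2 - s + 1.
Roots in Z/5Z: h(0) = 1; h(1) = 1; h(2) = 0 → root; h(3) = 0 → root; h(4) = 2.
Linear factors from roots: (s - 2), (s + 2).
Complete factorization: h(s) = (s + 2)·(s - 2)·(s^2 + 2)·(s^2 + 2s - 2).
Factor degrees with multiplicity: 1 + 1 + 2 + 2 = 6.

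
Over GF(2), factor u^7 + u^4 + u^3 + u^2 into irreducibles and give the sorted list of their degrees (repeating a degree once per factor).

1, 1, 1, 1, 3

Write h(u) = u^7 + u^4 + u^3 + u^2.
Roots in GF(2): h(0) = 0 → root; h(1) = 0 → root.
Linear factors from roots: (u), (u + 1).
Complete factorization: h(u) = (u)^2·(u + 1)^2·(u^3 + u + 1).
Factor degrees with multiplicity: 1 + 1 + 1 + 1 + 3 = 7.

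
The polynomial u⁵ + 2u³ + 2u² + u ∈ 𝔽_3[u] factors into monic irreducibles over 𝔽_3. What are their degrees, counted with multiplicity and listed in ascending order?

Write f(u) = u⁵ + 2u³ + 2u² + u.
Roots in 𝔽_3: f(0) = 0 → root; f(1) = 0 → root; f(2) = 1.
Linear factors from roots: (u), (u + 2).
Complete factorization: f(u) = (u)·(u + 2)·(u³ + u² + 2).
Factor degrees with multiplicity: 1 + 1 + 3 = 5.

1, 1, 3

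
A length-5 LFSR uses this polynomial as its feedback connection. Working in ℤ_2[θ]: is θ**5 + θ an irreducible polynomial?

Write f(θ) = θ**5 + θ.
Check for roots in ℤ_2: f(0) = 0 → root; f(1) = 0 → root.
f(0) = 0, so (θ) divides f(θ); f is reducible.

No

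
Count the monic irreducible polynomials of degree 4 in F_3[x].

18

The number of monic irreducibles of degree 4 over GF(3) is (1/4)·Σ_{d∣4} μ(4/d) 3^d.
Divisors of 4: 1, 2, 4; μ(4/d) for each: 0, -1, 1.
Σ = − 3^2 + 3^4 = 72.
N = 72/4 = 18.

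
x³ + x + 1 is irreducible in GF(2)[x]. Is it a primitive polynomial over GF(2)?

Yes

Write f(x) = x³ + x + 1.
|GF(2^3)^×| = 2^3 − 1 = 7. Prime factorization: 7 = 7.
f is primitive ⇔ x has order 7 in GF(2)[x]/(f), i.e. x^(7/q) ≠ 1 for each prime q | 7.
x^(1) mod f = x.
None equal 1, so x has full order 7; f is primitive.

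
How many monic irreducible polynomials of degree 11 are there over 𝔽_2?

186

By the necklace-counting formula, N_2(11) = (1/11) Σ_{d|11} μ(11/d)·2^d.
Divisors of 11: 1, 11; μ(11/d) for each: -1, 1.
Σ = − 2^1 + 2^11 = 2046.
N = 2046/11 = 186.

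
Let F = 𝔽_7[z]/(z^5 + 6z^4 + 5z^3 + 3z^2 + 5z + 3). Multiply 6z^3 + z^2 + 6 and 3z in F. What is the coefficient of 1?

Multiply in 𝔽_7[z]: (6z^3 + z^2 + 6)·(3z) = 4z^4 + 3z^3 + 4z.
Reduced: 4z^4 + 3z^3 + 4z.

0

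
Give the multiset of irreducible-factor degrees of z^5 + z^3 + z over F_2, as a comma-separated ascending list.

1, 2, 2

Write h(z) = z^5 + z^3 + z.
Roots in F_2: h(0) = 0 → root; h(1) = 1.
Linear factors from roots: (z).
Complete factorization: h(z) = (z)·(z^2 + z + 1)^2.
Factor degrees with multiplicity: 1 + 2 + 2 = 5.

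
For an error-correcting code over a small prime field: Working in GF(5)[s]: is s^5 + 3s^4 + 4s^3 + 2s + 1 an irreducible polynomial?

Write h(s) = s^5 + 3s^4 + 4s^3 + 2s + 1.
Check for roots in GF(5): h(0) = 1; h(1) = 1; h(2) = 2; h(3) = 1; h(4) = 2.
No roots, so no linear factors.
Degree-2 irreducible divisors: test the 10 monic irreducibles of degree 2 over GF(5).
None of them divide h (all give nonzero remainder).
No irreducible factor of degree ≤ 2 exists, so h is irreducible over GF(5).

Yes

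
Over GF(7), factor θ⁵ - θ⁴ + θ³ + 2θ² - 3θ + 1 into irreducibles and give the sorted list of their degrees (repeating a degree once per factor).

Write h(θ) = θ⁵ - θ⁴ + θ³ + 2θ² - 3θ + 1.
Complete factorization: h(θ) = (θ⁵ - θ⁴ + θ³ + 2θ² - 3θ + 1).
Factor degrees with multiplicity: 5 = 5.

5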